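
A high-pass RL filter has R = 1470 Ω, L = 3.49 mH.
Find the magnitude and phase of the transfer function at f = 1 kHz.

Step 1 — Angular frequency: ω = 2π·1000 = 6283 rad/s.
Step 2 — Transfer function: H(jω) = jωL/(R + jωL).
Step 3 — Numerator jωL = j·21.93; denominator R + jωL = 1470 + j21.93.
Step 4 — H = 0.0002225 + j0.01491.
Step 5 — Magnitude: |H| = 0.01492 (-36.5 dB); phase: φ = 89.1°.

|H| = 0.01492 (-36.5 dB), φ = 89.1°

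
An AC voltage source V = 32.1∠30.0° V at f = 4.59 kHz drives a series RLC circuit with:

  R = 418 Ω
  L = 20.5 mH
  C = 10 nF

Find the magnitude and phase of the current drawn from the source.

Step 1 — Angular frequency: ω = 2π·f = 2π·4590 = 2.884e+04 rad/s.
Step 2 — Component impedances:
  R: Z = R = 418 Ω
  L: Z = jωL = j·2.884e+04·0.0205 = 0 + j591.2 Ω
  C: Z = 1/(jωC) = -j/(ω·C) = 0 - j3467 Ω
Step 3 — Series combination: Z_total = R + L + C = 418 - j2876 Ω = 2906∠-81.7° Ω.
Step 4 — Source phasor: V = 32.1∠30.0° V = 27.8 + j16.05 V.
Step 5 — Ohm's law: I = V / Z_total = (27.8 + j16.05) / (418 - j2876) = -0.004089 + j0.01026 A.
Step 6 — Convert to polar: |I| = 0.01104 A, ∠I = 111.7°.

I = 0.01104∠111.7° A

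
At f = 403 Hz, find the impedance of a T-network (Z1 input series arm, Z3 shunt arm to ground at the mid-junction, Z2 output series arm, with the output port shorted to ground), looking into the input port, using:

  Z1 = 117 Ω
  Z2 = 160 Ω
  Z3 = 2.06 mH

Step 1 — Angular frequency: ω = 2π·f = 2π·403 = 2532 rad/s.
Step 2 — Component impedances:
  Z1: Z = R = 117 Ω
  Z2: Z = R = 160 Ω
  Z3: Z = jωL = j·2532·0.00206 = 0 + j5.216 Ω
Step 3 — With the output port shorted to ground, the output series arm Z2 runs from the junction to ground; the shunt arm Z3 also runs from the junction to ground. They appear in parallel: Z3 || Z2 = 0.1699 + j5.211 Ω.
Step 4 — Series with input arm Z1: Z_in = Z1 + (Z3 || Z2) = 117.2 + j5.211 Ω = 117.3∠2.5° Ω.

Z = 117.2 + j5.211 Ω = 117.3∠2.5° Ω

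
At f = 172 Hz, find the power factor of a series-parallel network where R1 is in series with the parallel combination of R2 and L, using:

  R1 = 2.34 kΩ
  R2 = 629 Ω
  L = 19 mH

Step 1 — Angular frequency: ω = 2π·f = 2π·172 = 1081 rad/s.
Step 2 — Component impedances:
  R1: Z = R = 2340 Ω
  R2: Z = R = 629 Ω
  L: Z = jωL = j·1081·0.019 = 0 + j20.53 Ω
Step 3 — Parallel branch: R2 || L = 1/(1/R2 + 1/L) = 0.6696 + j20.51 Ω.
Step 4 — Series with R1: Z_total = R1 + (R2 || L) = 2341 + j20.51 Ω = 2341∠0.5° Ω.
Step 5 — Power factor: PF = cos(φ) = Re(Z)/|Z| = 2341/2341 = 1.
Step 6 — Type: Im(Z) = 20.51 ⇒ lagging (phase φ = 0.5°).

PF = 1 (lagging, φ = 0.5°)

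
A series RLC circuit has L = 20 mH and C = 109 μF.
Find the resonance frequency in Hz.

Step 1 — Resonance condition Im(Z)=0 gives ω₀ = 1/√(LC).
Step 2 — ω₀ = 1/√(0.02·0.000109) = 677.3 rad/s.
Step 3 — f₀ = ω₀/(2π) = 107.8 Hz.

f₀ = 107.8 Hz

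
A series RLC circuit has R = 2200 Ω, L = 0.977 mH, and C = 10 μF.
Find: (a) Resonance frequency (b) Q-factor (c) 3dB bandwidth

Step 1 — Resonance condition Im(Z)=0 gives ω₀ = 1/√(LC).
Step 2 — ω₀ = 1/√(0.000977·1e-05) = 1.012e+04 rad/s.
Step 3 — f₀ = ω₀/(2π) = 1610 Hz.
Step 4 — Series Q: Q = ω₀L/R = 1.012e+04·0.000977/2200 = 0.004493.
Step 5 — 3dB bandwidth: Δω = ω₀/Q = 2.252e+06 rad/s; BW = Δω/(2π) = 3.584e+05 Hz.

(a) f₀ = 1610 Hz  (b) Q = 0.004493  (c) BW = 3.584e+05 Hz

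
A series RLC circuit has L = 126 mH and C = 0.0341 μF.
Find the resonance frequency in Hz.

Step 1 — Resonance condition Im(Z)=0 gives ω₀ = 1/√(LC).
Step 2 — ω₀ = 1/√(0.126·3.41e-08) = 1.526e+04 rad/s.
Step 3 — f₀ = ω₀/(2π) = 2428 Hz.

f₀ = 2428 Hz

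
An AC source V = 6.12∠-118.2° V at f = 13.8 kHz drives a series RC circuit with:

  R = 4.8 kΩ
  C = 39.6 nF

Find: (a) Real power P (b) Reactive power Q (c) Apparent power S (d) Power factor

Step 1 — Angular frequency: ω = 2π·f = 2π·1.38e+04 = 8.671e+04 rad/s.
Step 2 — Component impedances:
  R: Z = R = 4800 Ω
  C: Z = 1/(jωC) = -j/(ω·C) = 0 - j291.2 Ω
Step 3 — Series combination: Z_total = R + C = 4800 - j291.2 Ω = 4809∠-3.5° Ω.
Step 4 — Source phasor: V = 6.12∠-118.2° V = -2.892 - j5.394 V.
Step 5 — Current: I = V / Z = -0.0005324 - j0.001156 A = 0.001273∠-114.7° A.
Step 6 — Complex power: S = V·I* = 0.007774 - j0.0004717 VA.
Step 7 — Real power: P = Re(S) = 0.007774 W.
Step 8 — Reactive power: Q = Im(S) = -0.0004717 VAR.
Step 9 — Apparent power: |S| = 0.007789 VA.
Step 10 — Power factor: PF = P/|S| = 0.9982 (leading).

(a) P = 0.007774 W  (b) Q = -0.0004717 VAR  (c) S = 0.007789 VA  (d) PF = 0.9982 (leading)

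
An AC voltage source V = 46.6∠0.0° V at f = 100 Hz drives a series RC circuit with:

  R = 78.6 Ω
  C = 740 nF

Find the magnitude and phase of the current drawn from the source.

Step 1 — Angular frequency: ω = 2π·f = 2π·100 = 628.3 rad/s.
Step 2 — Component impedances:
  R: Z = R = 78.6 Ω
  C: Z = 1/(jωC) = -j/(ω·C) = 0 - j2151 Ω
Step 3 — Series combination: Z_total = R + C = 78.6 - j2151 Ω = 2152∠-87.9° Ω.
Step 4 — Source phasor: V = 46.6∠0.0° V = 46.6 V.
Step 5 — Ohm's law: I = V / Z_total = (46.6) / (78.6 - j2151) = 0.0007908 + j0.02164 A.
Step 6 — Convert to polar: |I| = 0.02165 A, ∠I = 87.9°.

I = 0.02165∠87.9° A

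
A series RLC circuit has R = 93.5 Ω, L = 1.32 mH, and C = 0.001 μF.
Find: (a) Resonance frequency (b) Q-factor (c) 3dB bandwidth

Step 1 — Resonance: ω₀ = 1/√(LC) = 1/√(0.00132·1e-09) = 8.704e+05 rad/s.
Step 2 — f₀ = ω₀/(2π) = 1.385e+05 Hz.
Step 3 — Series Q: Q = ω₀L/R = 8.704e+05·0.00132/93.5 = 12.29.
Step 4 — Bandwidth: Δω = ω₀/Q = 7.083e+04 rad/s; BW = Δω/(2π) = 1.127e+04 Hz.

(a) f₀ = 1.385e+05 Hz  (b) Q = 12.29  (c) BW = 1.127e+04 Hz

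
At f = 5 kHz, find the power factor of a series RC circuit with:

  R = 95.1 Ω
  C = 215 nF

Step 1 — Angular frequency: ω = 2π·f = 2π·5000 = 3.142e+04 rad/s.
Step 2 — Component impedances:
  R: Z = R = 95.1 Ω
  C: Z = 1/(jωC) = -j/(ω·C) = 0 - j148.1 Ω
Step 3 — Series combination: Z_total = R + C = 95.1 - j148.1 Ω = 176∠-57.3° Ω.
Step 4 — Power factor: PF = cos(φ) = Re(Z)/|Z| = 95.1/175.96 = 0.5405.
Step 5 — Type: Im(Z) = -148.1 ⇒ leading (phase φ = -57.3°).

PF = 0.5405 (leading, φ = -57.3°)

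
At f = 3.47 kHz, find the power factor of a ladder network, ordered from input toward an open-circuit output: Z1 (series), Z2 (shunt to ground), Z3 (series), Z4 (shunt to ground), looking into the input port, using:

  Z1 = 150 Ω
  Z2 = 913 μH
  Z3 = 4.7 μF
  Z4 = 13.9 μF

Step 1 — Angular frequency: ω = 2π·f = 2π·3470 = 2.18e+04 rad/s.
Step 2 — Component impedances:
  Z1: Z = R = 150 Ω
  Z2: Z = jωL = j·2.18e+04·0.000913 = 0 + j19.91 Ω
  Z3: Z = 1/(jωC) = -j/(ω·C) = 0 - j9.759 Ω
  Z4: Z = 1/(jωC) = -j/(ω·C) = 0 - j3.3 Ω
Step 3 — Ladder network (open output): work backward from the far end, alternating series and parallel combinations. Z_in = 150 - j37.96 Ω = 154.7∠-14.2° Ω.
Step 4 — Power factor: PF = cos(φ) = Re(Z)/|Z| = 150/154.73 = 0.9694.
Step 5 — Type: Im(Z) = -37.96 ⇒ leading (phase φ = -14.2°).

PF = 0.9694 (leading, φ = -14.2°)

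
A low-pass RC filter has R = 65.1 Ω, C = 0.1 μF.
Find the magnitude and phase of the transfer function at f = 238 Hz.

Step 1 — Angular frequency: ω = 2π·238 = 1495 rad/s.
Step 2 — Transfer function: H(jω) = 1/(1 + jωRC).
Step 3 — Denominator: 1 + jωRC = 1 + j·1495·65.1·1e-07 = 1 + j0.009735.
Step 4 — H = 0.9999 - j0.009734.
Step 5 — Magnitude: |H| = 1 (-0.0 dB); phase: φ = -0.6°.

|H| = 1 (-0.0 dB), φ = -0.6°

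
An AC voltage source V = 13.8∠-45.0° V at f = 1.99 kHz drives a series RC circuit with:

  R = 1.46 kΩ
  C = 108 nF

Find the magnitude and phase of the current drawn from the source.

Step 1 — Angular frequency: ω = 2π·f = 2π·1990 = 1.25e+04 rad/s.
Step 2 — Component impedances:
  R: Z = R = 1460 Ω
  C: Z = 1/(jωC) = -j/(ω·C) = 0 - j740.5 Ω
Step 3 — Series combination: Z_total = R + C = 1460 - j740.5 Ω = 1637∠-26.9° Ω.
Step 4 — Source phasor: V = 13.8∠-45.0° V = 9.758 - j9.758 V.
Step 5 — Ohm's law: I = V / Z_total = (9.758 - j9.758) / (1460 - j740.5) = 0.008012 - j0.00262 A.
Step 6 — Convert to polar: |I| = 0.00843 A, ∠I = -18.1°.

I = 0.00843∠-18.1° A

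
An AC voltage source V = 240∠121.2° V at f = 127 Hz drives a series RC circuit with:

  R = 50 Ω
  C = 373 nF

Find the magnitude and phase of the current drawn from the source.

Step 1 — Angular frequency: ω = 2π·f = 2π·127 = 798 rad/s.
Step 2 — Component impedances:
  R: Z = R = 50 Ω
  C: Z = 1/(jωC) = -j/(ω·C) = 0 - j3360 Ω
Step 3 — Series combination: Z_total = R + C = 50 - j3360 Ω = 3360∠-89.1° Ω.
Step 4 — Source phasor: V = 240∠121.2° V = -124.3 + j205.3 V.
Step 5 — Ohm's law: I = V / Z_total = (-124.3 + j205.3) / (50 - j3360) = -0.06164 - j0.03609 A.
Step 6 — Convert to polar: |I| = 0.07143 A, ∠I = -149.7°.

I = 0.07143∠-149.7° A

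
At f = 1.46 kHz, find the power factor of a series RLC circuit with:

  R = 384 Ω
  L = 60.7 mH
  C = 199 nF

Step 1 — Angular frequency: ω = 2π·f = 2π·1460 = 9173 rad/s.
Step 2 — Component impedances:
  R: Z = R = 384 Ω
  L: Z = jωL = j·9173·0.0607 = 0 + j556.8 Ω
  C: Z = 1/(jωC) = -j/(ω·C) = 0 - j547.8 Ω
Step 3 — Series combination: Z_total = R + L + C = 384 + j9.038 Ω = 384.1∠1.3° Ω.
Step 4 — Power factor: PF = cos(φ) = Re(Z)/|Z| = 384/384.1 = 0.9997.
Step 5 — Type: Im(Z) = 9.038 ⇒ lagging (phase φ = 1.3°).

PF = 0.9997 (lagging, φ = 1.3°)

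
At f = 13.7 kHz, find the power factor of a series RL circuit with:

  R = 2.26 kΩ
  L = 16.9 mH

Step 1 — Angular frequency: ω = 2π·f = 2π·1.37e+04 = 8.608e+04 rad/s.
Step 2 — Component impedances:
  R: Z = R = 2260 Ω
  L: Z = jωL = j·8.608e+04·0.0169 = 0 + j1455 Ω
Step 3 — Series combination: Z_total = R + L = 2260 + j1455 Ω = 2688∠32.8° Ω.
Step 4 — Power factor: PF = cos(φ) = Re(Z)/|Z| = 2260/2687.7 = 0.8409.
Step 5 — Type: Im(Z) = 1455 ⇒ lagging (phase φ = 32.8°).

PF = 0.8409 (lagging, φ = 32.8°)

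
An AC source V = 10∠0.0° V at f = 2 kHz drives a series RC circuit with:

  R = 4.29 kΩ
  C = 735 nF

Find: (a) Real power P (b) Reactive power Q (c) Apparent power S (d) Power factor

Step 1 — Angular frequency: ω = 2π·f = 2π·2000 = 1.257e+04 rad/s.
Step 2 — Component impedances:
  R: Z = R = 4290 Ω
  C: Z = 1/(jωC) = -j/(ω·C) = 0 - j108.3 Ω
Step 3 — Series combination: Z_total = R + C = 4290 - j108.3 Ω = 4291∠-1.4° Ω.
Step 4 — Source phasor: V = 10∠0.0° V = 10 V.
Step 5 — Current: I = V / Z = 0.00233 + j5.879e-05 A = 0.00233∠1.4° A.
Step 6 — Complex power: S = V·I* = 0.0233 - j0.0005879 VA.
Step 7 — Real power: P = Re(S) = 0.0233 W.
Step 8 — Reactive power: Q = Im(S) = -0.0005879 VAR.
Step 9 — Apparent power: |S| = 0.0233 VA.
Step 10 — Power factor: PF = P/|S| = 0.9997 (leading).

(a) P = 0.0233 W  (b) Q = -0.0005879 VAR  (c) S = 0.0233 VA  (d) PF = 0.9997 (leading)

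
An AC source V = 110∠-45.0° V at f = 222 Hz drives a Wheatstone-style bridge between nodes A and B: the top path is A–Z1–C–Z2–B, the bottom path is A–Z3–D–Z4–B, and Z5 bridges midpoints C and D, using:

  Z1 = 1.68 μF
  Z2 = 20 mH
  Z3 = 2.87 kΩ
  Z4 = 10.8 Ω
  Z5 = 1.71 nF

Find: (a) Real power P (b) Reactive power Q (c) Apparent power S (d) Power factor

Step 1 — Angular frequency: ω = 2π·f = 2π·222 = 1395 rad/s.
Step 2 — Component impedances:
  Z1: Z = 1/(jωC) = -j/(ω·C) = 0 - j426.7 Ω
  Z2: Z = jωL = j·1395·0.02 = 0 + j27.9 Ω
  Z3: Z = R = 2870 Ω
  Z4: Z = R = 10.8 Ω
  Z5: Z = 1/(jωC) = -j/(ω·C) = 0 - j4.192e+05 Ω
Step 3 — Bridge requires nodal analysis (the Z5 bridge couples midpoints C and D, so the two paths cannot be reduced to a simple series/parallel combination). Setting node B to ground and injecting 1 A at node A, the 3-node admittance system at A, C, D solves to V_A = Z_AB = 54.18 - j391.3 Ω = 395.1∠-82.1° Ω.
Step 4 — Source phasor: V = 110∠-45.0° V = 77.78 - j77.78 V.
Step 5 — Current: I = V / Z = 0.222 + j0.168 A = 0.2784∠37.1° A.
Step 6 — Complex power: S = V·I* = 4.2 - j30.34 VA.
Step 7 — Real power: P = Re(S) = 4.2 W.
Step 8 — Reactive power: Q = Im(S) = -30.34 VAR.
Step 9 — Apparent power: |S| = 30.63 VA.
Step 10 — Power factor: PF = P/|S| = 0.1371 (leading).

(a) P = 4.2 W  (b) Q = -30.34 VAR  (c) S = 30.63 VA  (d) PF = 0.1371 (leading)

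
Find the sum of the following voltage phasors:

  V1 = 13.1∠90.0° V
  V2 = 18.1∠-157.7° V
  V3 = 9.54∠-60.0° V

Step 1 — Convert each phasor to rectangular form:
  V1 = 13.1·(cos(90.0°) + j·sin(90.0°)) = 0 + j13.1 V
  V2 = 18.1·(cos(-157.7°) + j·sin(-157.7°)) = -16.75 - j6.868 V
  V3 = 9.54·(cos(-60.0°) + j·sin(-60.0°)) = 4.77 - j8.262 V
Step 2 — Sum components: V_total = -11.98 - j2.03 V.
Step 3 — Convert to polar: |V_total| = 12.15 V, ∠V_total = -170.4°.

V_total = 12.15∠-170.4° V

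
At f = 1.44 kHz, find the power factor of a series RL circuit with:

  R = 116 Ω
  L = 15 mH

Step 1 — Angular frequency: ω = 2π·f = 2π·1440 = 9048 rad/s.
Step 2 — Component impedances:
  R: Z = R = 116 Ω
  L: Z = jωL = j·9048·0.015 = 0 + j135.7 Ω
Step 3 — Series combination: Z_total = R + L = 116 + j135.7 Ω = 178.5∠49.5° Ω.
Step 4 — Power factor: PF = cos(φ) = Re(Z)/|Z| = 116/178.54 = 0.6497.
Step 5 — Type: Im(Z) = 135.7 ⇒ lagging (phase φ = 49.5°).

PF = 0.6497 (lagging, φ = 49.5°)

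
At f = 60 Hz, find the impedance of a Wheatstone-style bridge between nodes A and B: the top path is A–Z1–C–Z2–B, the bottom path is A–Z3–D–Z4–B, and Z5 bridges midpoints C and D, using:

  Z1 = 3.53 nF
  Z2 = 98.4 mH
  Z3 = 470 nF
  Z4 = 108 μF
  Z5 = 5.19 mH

Step 1 — Angular frequency: ω = 2π·f = 2π·60 = 377 rad/s.
Step 2 — Component impedances:
  Z1: Z = 1/(jωC) = -j/(ω·C) = 0 - j7.514e+05 Ω
  Z2: Z = jωL = j·377·0.0984 = 0 + j37.1 Ω
  Z3: Z = 1/(jωC) = -j/(ω·C) = 0 - j5644 Ω
  Z4: Z = 1/(jωC) = -j/(ω·C) = 0 - j24.56 Ω
  Z5: Z = jωL = j·377·0.00519 = 0 + j1.957 Ω
Step 3 — Bridge requires nodal analysis (the Z5 bridge couples midpoints C and D, so the two paths cannot be reduced to a simple series/parallel combination). Setting node B to ground and injecting 1 A at node A, the 3-node admittance system at A, C, D solves to V_A = Z_AB = 0 - j5668 Ω = 5668∠-90.0° Ω.

Z = 0 - j5668 Ω = 5668∠-90.0° Ω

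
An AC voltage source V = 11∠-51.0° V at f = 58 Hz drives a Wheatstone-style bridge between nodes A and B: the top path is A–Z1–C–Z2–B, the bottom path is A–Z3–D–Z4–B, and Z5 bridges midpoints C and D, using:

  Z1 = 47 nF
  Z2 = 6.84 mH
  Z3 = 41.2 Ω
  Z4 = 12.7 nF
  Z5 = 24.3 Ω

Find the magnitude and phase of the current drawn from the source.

Step 1 — Angular frequency: ω = 2π·f = 2π·58 = 364.4 rad/s.
Step 2 — Component impedances:
  Z1: Z = 1/(jωC) = -j/(ω·C) = 0 - j5.838e+04 Ω
  Z2: Z = jωL = j·364.4·0.00684 = 0 + j2.493 Ω
  Z3: Z = R = 41.2 Ω
  Z4: Z = 1/(jωC) = -j/(ω·C) = 0 - j2.161e+05 Ω
  Z5: Z = R = 24.3 Ω
Step 3 — Bridge requires nodal analysis (the Z5 bridge couples midpoints C and D, so the two paths cannot be reduced to a simple series/parallel combination). Setting node B to ground and injecting 1 A at node A, the 3-node admittance system at A, C, D solves to V_A = Z_AB = 65.5 + j2.416 Ω = 65.55∠2.1° Ω.
Step 4 — Source phasor: V = 11∠-51.0° V = 6.923 - j8.549 V.
Step 5 — Ohm's law: I = V / Z_total = (6.923 - j8.549) / (65.5 + j2.416) = 0.1007 - j0.1342 A.
Step 6 — Convert to polar: |I| = 0.1678 A, ∠I = -53.1°.

I = 0.1678∠-53.1° A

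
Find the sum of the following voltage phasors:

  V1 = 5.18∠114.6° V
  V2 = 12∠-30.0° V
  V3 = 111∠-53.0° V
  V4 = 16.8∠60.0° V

Step 1 — Convert each phasor to rectangular form:
  V1 = 5.18·(cos(114.6°) + j·sin(114.6°)) = -2.156 + j4.71 V
  V2 = 12·(cos(-30.0°) + j·sin(-30.0°)) = 10.39 - j6 V
  V3 = 111·(cos(-53.0°) + j·sin(-53.0°)) = 66.8 - j88.65 V
  V4 = 16.8·(cos(60.0°) + j·sin(60.0°)) = 8.4 + j14.55 V
Step 2 — Sum components: V_total = 83.44 - j75.39 V.
Step 3 — Convert to polar: |V_total| = 112.5 V, ∠V_total = -42.1°.

V_total = 112.5∠-42.1° V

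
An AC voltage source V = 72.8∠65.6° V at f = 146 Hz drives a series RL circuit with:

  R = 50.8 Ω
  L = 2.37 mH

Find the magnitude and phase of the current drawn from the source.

Step 1 — Angular frequency: ω = 2π·f = 2π·146 = 917.3 rad/s.
Step 2 — Component impedances:
  R: Z = R = 50.8 Ω
  L: Z = jωL = j·917.3·0.00237 = 0 + j2.174 Ω
Step 3 — Series combination: Z_total = R + L = 50.8 + j2.174 Ω = 50.85∠2.5° Ω.
Step 4 — Source phasor: V = 72.8∠65.6° V = 30.07 + j66.3 V.
Step 5 — Ohm's law: I = V / Z_total = (30.07 + j66.3) / (50.8 + j2.174) = 0.6467 + j1.277 A.
Step 6 — Convert to polar: |I| = 1.432 A, ∠I = 63.1°.

I = 1.432∠63.1° A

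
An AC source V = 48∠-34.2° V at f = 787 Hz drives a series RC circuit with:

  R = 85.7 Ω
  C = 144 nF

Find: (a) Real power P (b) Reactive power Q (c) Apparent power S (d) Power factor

Step 1 — Angular frequency: ω = 2π·f = 2π·787 = 4945 rad/s.
Step 2 — Component impedances:
  R: Z = R = 85.7 Ω
  C: Z = 1/(jωC) = -j/(ω·C) = 0 - j1404 Ω
Step 3 — Series combination: Z_total = R + C = 85.7 - j1404 Ω = 1407∠-86.5° Ω.
Step 4 — Source phasor: V = 48∠-34.2° V = 39.7 - j26.98 V.
Step 5 — Current: I = V / Z = 0.02086 + j0.027 A = 0.03412∠52.3° A.
Step 6 — Complex power: S = V·I* = 0.09974 - j1.635 VA.
Step 7 — Real power: P = Re(S) = 0.09974 W.
Step 8 — Reactive power: Q = Im(S) = -1.635 VAR.
Step 9 — Apparent power: |S| = 1.638 VA.
Step 10 — Power factor: PF = P/|S| = 0.06091 (leading).

(a) P = 0.09974 W  (b) Q = -1.635 VAR  (c) S = 1.638 VA  (d) PF = 0.06091 (leading)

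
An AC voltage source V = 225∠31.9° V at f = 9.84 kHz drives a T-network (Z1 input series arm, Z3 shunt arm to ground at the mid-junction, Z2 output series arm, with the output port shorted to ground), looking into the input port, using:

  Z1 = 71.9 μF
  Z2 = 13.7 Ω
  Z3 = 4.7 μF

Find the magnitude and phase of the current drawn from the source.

Step 1 — Angular frequency: ω = 2π·f = 2π·9840 = 6.183e+04 rad/s.
Step 2 — Component impedances:
  Z1: Z = 1/(jωC) = -j/(ω·C) = 0 - j0.225 Ω
  Z2: Z = R = 13.7 Ω
  Z3: Z = 1/(jωC) = -j/(ω·C) = 0 - j3.441 Ω
Step 3 — With the output port shorted to ground, the output series arm Z2 runs from the junction to ground; the shunt arm Z3 also runs from the junction to ground. They appear in parallel: Z3 || Z2 = 0.8131 - j3.237 Ω.
Step 4 — Series with input arm Z1: Z_in = Z1 + (Z3 || Z2) = 0.8131 - j3.462 Ω = 3.556∠-76.8° Ω.
Step 5 — Source phasor: V = 225∠31.9° V = 191 + j118.9 V.
Step 6 — Ohm's law: I = V / Z_total = (191 + j118.9) / (0.8131 - j3.462) = -20.27 + j59.94 A.
Step 7 — Convert to polar: |I| = 63.27 A, ∠I = 108.7°.

I = 63.27∠108.7° A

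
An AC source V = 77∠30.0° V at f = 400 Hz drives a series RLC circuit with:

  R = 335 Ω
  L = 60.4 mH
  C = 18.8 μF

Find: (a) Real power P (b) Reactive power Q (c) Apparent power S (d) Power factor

Step 1 — Angular frequency: ω = 2π·f = 2π·400 = 2513 rad/s.
Step 2 — Component impedances:
  R: Z = R = 335 Ω
  L: Z = jωL = j·2513·0.0604 = 0 + j151.8 Ω
  C: Z = 1/(jωC) = -j/(ω·C) = 0 - j21.16 Ω
Step 3 — Series combination: Z_total = R + L + C = 335 + j130.6 Ω = 359.6∠21.3° Ω.
Step 4 — Source phasor: V = 77∠30.0° V = 66.68 + j38.5 V.
Step 5 — Current: I = V / Z = 0.2117 + j0.03238 A = 0.2141∠8.7° A.
Step 6 — Complex power: S = V·I* = 15.36 + j5.991 VA.
Step 7 — Real power: P = Re(S) = 15.36 W.
Step 8 — Reactive power: Q = Im(S) = 5.991 VAR.
Step 9 — Apparent power: |S| = 16.49 VA.
Step 10 — Power factor: PF = P/|S| = 0.9317 (lagging).

(a) P = 15.36 W  (b) Q = 5.991 VAR  (c) S = 16.49 VA  (d) PF = 0.9317 (lagging)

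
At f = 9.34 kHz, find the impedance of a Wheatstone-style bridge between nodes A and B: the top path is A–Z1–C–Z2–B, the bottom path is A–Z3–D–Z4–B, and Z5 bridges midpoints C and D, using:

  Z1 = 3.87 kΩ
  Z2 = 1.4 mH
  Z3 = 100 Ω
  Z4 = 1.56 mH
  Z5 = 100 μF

Step 1 — Angular frequency: ω = 2π·f = 2π·9340 = 5.868e+04 rad/s.
Step 2 — Component impedances:
  Z1: Z = R = 3870 Ω
  Z2: Z = jωL = j·5.868e+04·0.0014 = 0 + j82.16 Ω
  Z3: Z = R = 100 Ω
  Z4: Z = jωL = j·5.868e+04·0.00156 = 0 + j91.55 Ω
  Z5: Z = 1/(jωC) = -j/(ω·C) = 0 - j0.1704 Ω
Step 3 — Bridge requires nodal analysis (the Z5 bridge couples midpoints C and D, so the two paths cannot be reduced to a simple series/parallel combination). Setting node B to ground and injecting 1 A at node A, the 3-node admittance system at A, C, D solves to V_A = Z_AB = 97.48 + j43.26 Ω = 106.6∠23.9° Ω.

Z = 97.48 + j43.26 Ω = 106.6∠23.9° Ω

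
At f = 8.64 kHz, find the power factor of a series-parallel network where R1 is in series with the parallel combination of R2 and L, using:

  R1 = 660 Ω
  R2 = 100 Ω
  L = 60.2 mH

Step 1 — Angular frequency: ω = 2π·f = 2π·8640 = 5.429e+04 rad/s.
Step 2 — Component impedances:
  R1: Z = R = 660 Ω
  R2: Z = R = 100 Ω
  L: Z = jωL = j·5.429e+04·0.0602 = 0 + j3268 Ω
Step 3 — Parallel branch: R2 || L = 1/(1/R2 + 1/L) = 99.91 + j3.057 Ω.
Step 4 — Series with R1: Z_total = R1 + (R2 || L) = 759.9 + j3.057 Ω = 759.9∠0.2° Ω.
Step 5 — Power factor: PF = cos(φ) = Re(Z)/|Z| = 759.9/759.9 = 1.
Step 6 — Type: Im(Z) = 3.057 ⇒ lagging (phase φ = 0.2°).

PF = 1 (lagging, φ = 0.2°)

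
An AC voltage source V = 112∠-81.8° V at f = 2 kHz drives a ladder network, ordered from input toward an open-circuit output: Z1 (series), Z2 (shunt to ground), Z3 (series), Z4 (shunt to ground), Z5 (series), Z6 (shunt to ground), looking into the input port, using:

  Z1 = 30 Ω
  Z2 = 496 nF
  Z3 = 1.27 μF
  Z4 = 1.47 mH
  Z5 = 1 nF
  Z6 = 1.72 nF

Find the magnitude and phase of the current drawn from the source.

Step 1 — Angular frequency: ω = 2π·f = 2π·2000 = 1.257e+04 rad/s.
Step 2 — Component impedances:
  Z1: Z = R = 30 Ω
  Z2: Z = 1/(jωC) = -j/(ω·C) = 0 - j160.4 Ω
  Z3: Z = 1/(jωC) = -j/(ω·C) = 0 - j62.66 Ω
  Z4: Z = jωL = j·1.257e+04·0.00147 = 0 + j18.47 Ω
  Z5: Z = 1/(jωC) = -j/(ω·C) = 0 - j7.958e+04 Ω
  Z6: Z = 1/(jωC) = -j/(ω·C) = 0 - j4.627e+04 Ω
Step 3 — Ladder network (open output): work backward from the far end, alternating series and parallel combinations. Z_in = 30 - j34.64 Ω = 45.83∠-49.1° Ω.
Step 4 — Source phasor: V = 112∠-81.8° V = 15.97 - j110.9 V.
Step 5 — Ohm's law: I = V / Z_total = (15.97 - j110.9) / (30 - j34.64) = 2.057 - j1.32 A.
Step 6 — Convert to polar: |I| = 2.444 A, ∠I = -32.7°.

I = 2.444∠-32.7° A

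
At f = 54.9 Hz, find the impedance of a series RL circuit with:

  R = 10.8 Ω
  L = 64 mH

Step 1 — Angular frequency: ω = 2π·f = 2π·54.9 = 344.9 rad/s.
Step 2 — Component impedances:
  R: Z = R = 10.8 Ω
  L: Z = jωL = j·344.9·0.064 = 0 + j22.08 Ω
Step 3 — Series combination: Z_total = R + L = 10.8 + j22.08 Ω = 24.58∠63.9° Ω.

Z = 10.8 + j22.08 Ω = 24.58∠63.9° Ω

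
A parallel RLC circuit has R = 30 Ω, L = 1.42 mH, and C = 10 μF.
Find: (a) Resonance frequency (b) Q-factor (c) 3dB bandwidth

Step 1 — Resonance: ω₀ = 1/√(LC) = 1/√(0.00142·1e-05) = 8392 rad/s.
Step 2 — f₀ = ω₀/(2π) = 1336 Hz.
Step 3 — Parallel Q: Q = R/(ω₀L) = 30/(8392·0.00142) = 2.518.
Step 4 — Bandwidth: Δω = ω₀/Q = 3333 rad/s; BW = Δω/(2π) = 530.5 Hz.

(a) f₀ = 1336 Hz  (b) Q = 2.518  (c) BW = 530.5 Hz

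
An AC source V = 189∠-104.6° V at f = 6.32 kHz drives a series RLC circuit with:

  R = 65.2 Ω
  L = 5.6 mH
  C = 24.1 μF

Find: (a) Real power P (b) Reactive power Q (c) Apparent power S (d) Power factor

Step 1 — Angular frequency: ω = 2π·f = 2π·6320 = 3.971e+04 rad/s.
Step 2 — Component impedances:
  R: Z = R = 65.2 Ω
  L: Z = jωL = j·3.971e+04·0.0056 = 0 + j222.4 Ω
  C: Z = 1/(jωC) = -j/(ω·C) = 0 - j1.045 Ω
Step 3 — Series combination: Z_total = R + L + C = 65.2 + j221.3 Ω = 230.7∠73.6° Ω.
Step 4 — Source phasor: V = 189∠-104.6° V = -47.64 - j182.9 V.
Step 5 — Current: I = V / Z = -0.8187 - j0.02593 A = 0.8191∠-178.2° A.
Step 6 — Complex power: S = V·I* = 43.75 + j148.5 VA.
Step 7 — Real power: P = Re(S) = 43.75 W.
Step 8 — Reactive power: Q = Im(S) = 148.5 VAR.
Step 9 — Apparent power: |S| = 154.8 VA.
Step 10 — Power factor: PF = P/|S| = 0.2826 (lagging).

(a) P = 43.75 W  (b) Q = 148.5 VAR  (c) S = 154.8 VA  (d) PF = 0.2826 (lagging)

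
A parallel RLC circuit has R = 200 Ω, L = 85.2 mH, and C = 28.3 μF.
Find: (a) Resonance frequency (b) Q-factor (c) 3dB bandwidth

Step 1 — Resonance: ω₀ = 1/√(LC) = 1/√(0.0852·2.83e-05) = 644 rad/s.
Step 2 — f₀ = ω₀/(2π) = 102.5 Hz.
Step 3 — Parallel Q: Q = R/(ω₀L) = 200/(644·0.0852) = 3.645.
Step 4 — Bandwidth: Δω = ω₀/Q = 176.7 rad/s; BW = Δω/(2π) = 28.12 Hz.

(a) f₀ = 102.5 Hz  (b) Q = 3.645  (c) BW = 28.12 Hz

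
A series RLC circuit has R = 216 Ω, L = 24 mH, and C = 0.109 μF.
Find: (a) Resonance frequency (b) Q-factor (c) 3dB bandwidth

Step 1 — Resonance: ω₀ = 1/√(LC) = 1/√(0.024·1.09e-07) = 1.955e+04 rad/s.
Step 2 — f₀ = ω₀/(2π) = 3112 Hz.
Step 3 — Series Q: Q = ω₀L/R = 1.955e+04·0.024/216 = 2.172.
Step 4 — Bandwidth: Δω = ω₀/Q = 9000 rad/s; BW = Δω/(2π) = 1432 Hz.

(a) f₀ = 3112 Hz  (b) Q = 2.172  (c) BW = 1432 Hz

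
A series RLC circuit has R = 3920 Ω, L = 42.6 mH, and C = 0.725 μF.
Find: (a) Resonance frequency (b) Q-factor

Step 1 — Resonance condition Im(Z)=0 gives ω₀ = 1/√(LC).
Step 2 — ω₀ = 1/√(0.0426·7.25e-07) = 5690 rad/s.
Step 3 — f₀ = ω₀/(2π) = 905.6 Hz.
Step 4 — Series Q: Q = ω₀L/R = 5690·0.0426/3920 = 0.06184.

(a) f₀ = 905.6 Hz  (b) Q = 0.06184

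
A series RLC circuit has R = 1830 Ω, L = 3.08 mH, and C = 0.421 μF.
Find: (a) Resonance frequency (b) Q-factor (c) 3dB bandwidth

Step 1 — Resonance condition Im(Z)=0 gives ω₀ = 1/√(LC).
Step 2 — ω₀ = 1/√(0.00308·4.21e-07) = 2.777e+04 rad/s.
Step 3 — f₀ = ω₀/(2π) = 4420 Hz.
Step 4 — Series Q: Q = ω₀L/R = 2.777e+04·0.00308/1830 = 0.04674.
Step 5 — 3dB bandwidth: Δω = ω₀/Q = 5.942e+05 rad/s; BW = Δω/(2π) = 9.456e+04 Hz.

(a) f₀ = 4420 Hz  (b) Q = 0.04674  (c) BW = 9.456e+04 Hz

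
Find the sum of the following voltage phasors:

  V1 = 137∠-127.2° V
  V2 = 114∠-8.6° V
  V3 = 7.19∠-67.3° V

Step 1 — Convert each phasor to rectangular form:
  V1 = 137·(cos(-127.2°) + j·sin(-127.2°)) = -82.83 - j109.1 V
  V2 = 114·(cos(-8.6°) + j·sin(-8.6°)) = 112.7 - j17.05 V
  V3 = 7.19·(cos(-67.3°) + j·sin(-67.3°)) = 2.775 - j6.633 V
Step 2 — Sum components: V_total = 32.66 - j132.8 V.
Step 3 — Convert to polar: |V_total| = 136.8 V, ∠V_total = -76.2°.

V_total = 136.8∠-76.2° V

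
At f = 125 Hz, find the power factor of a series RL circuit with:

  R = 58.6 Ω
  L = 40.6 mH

Step 1 — Angular frequency: ω = 2π·f = 2π·125 = 785.4 rad/s.
Step 2 — Component impedances:
  R: Z = R = 58.6 Ω
  L: Z = jωL = j·785.4·0.0406 = 0 + j31.89 Ω
Step 3 — Series combination: Z_total = R + L = 58.6 + j31.89 Ω = 66.71∠28.6° Ω.
Step 4 — Power factor: PF = cos(φ) = Re(Z)/|Z| = 58.6/66.71 = 0.8784.
Step 5 — Type: Im(Z) = 31.89 ⇒ lagging (phase φ = 28.6°).

PF = 0.8784 (lagging, φ = 28.6°)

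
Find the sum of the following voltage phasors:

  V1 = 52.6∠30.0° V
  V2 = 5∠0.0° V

Step 1 — Convert each phasor to rectangular form:
  V1 = 52.6·(cos(30.0°) + j·sin(30.0°)) = 45.55 + j26.3 V
  V2 = 5·(cos(0.0°) + j·sin(0.0°)) = 5 V
Step 2 — Sum components: V_total = 50.55 + j26.3 V.
Step 3 — Convert to polar: |V_total| = 56.98 V, ∠V_total = 27.5°.

V_total = 56.98∠27.5° V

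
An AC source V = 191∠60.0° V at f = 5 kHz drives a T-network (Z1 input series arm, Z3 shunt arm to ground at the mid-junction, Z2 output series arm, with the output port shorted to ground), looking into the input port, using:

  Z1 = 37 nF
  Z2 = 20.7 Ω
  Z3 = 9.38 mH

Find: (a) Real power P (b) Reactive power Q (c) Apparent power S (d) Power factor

Step 1 — Angular frequency: ω = 2π·f = 2π·5000 = 3.142e+04 rad/s.
Step 2 — Component impedances:
  Z1: Z = 1/(jωC) = -j/(ω·C) = 0 - j860.3 Ω
  Z2: Z = R = 20.7 Ω
  Z3: Z = jωL = j·3.142e+04·0.00938 = 0 + j294.7 Ω
Step 3 — With the output port shorted to ground, the output series arm Z2 runs from the junction to ground; the shunt arm Z3 also runs from the junction to ground. They appear in parallel: Z3 || Z2 = 20.6 + j1.447 Ω.
Step 4 — Series with input arm Z1: Z_in = Z1 + (Z3 || Z2) = 20.6 - j858.9 Ω = 859.1∠-88.6° Ω.
Step 5 — Source phasor: V = 191∠60.0° V = 95.5 + j165.4 V.
Step 6 — Current: I = V / Z = -0.1898 + j0.1157 A = 0.2223∠148.6° A.
Step 7 — Complex power: S = V·I* = 1.018 - j42.45 VA.
Step 8 — Real power: P = Re(S) = 1.018 W.
Step 9 — Reactive power: Q = Im(S) = -42.45 VAR.
Step 10 — Apparent power: |S| = 42.46 VA.
Step 11 — Power factor: PF = P/|S| = 0.02398 (leading).

(a) P = 1.018 W  (b) Q = -42.45 VAR  (c) S = 42.46 VA  (d) PF = 0.02398 (leading)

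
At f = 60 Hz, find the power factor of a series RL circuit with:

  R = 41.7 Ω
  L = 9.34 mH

Step 1 — Angular frequency: ω = 2π·f = 2π·60 = 377 rad/s.
Step 2 — Component impedances:
  R: Z = R = 41.7 Ω
  L: Z = jωL = j·377·0.00934 = 0 + j3.521 Ω
Step 3 — Series combination: Z_total = R + L = 41.7 + j3.521 Ω = 41.85∠4.8° Ω.
Step 4 — Power factor: PF = cos(φ) = Re(Z)/|Z| = 41.7/41.848 = 0.9965.
Step 5 — Type: Im(Z) = 3.521 ⇒ lagging (phase φ = 4.8°).

PF = 0.9965 (lagging, φ = 4.8°)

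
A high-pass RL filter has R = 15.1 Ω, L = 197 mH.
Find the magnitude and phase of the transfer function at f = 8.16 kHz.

Step 1 — Angular frequency: ω = 2π·8160 = 5.127e+04 rad/s.
Step 2 — Transfer function: H(jω) = jωL/(R + jωL).
Step 3 — Numerator jωL = j·1.01e+04; denominator R + jωL = 15.1 + j1.01e+04.
Step 4 — H = 1 + j0.001495.
Step 5 — Magnitude: |H| = 1 (-0.0 dB); phase: φ = 0.1°.

|H| = 1 (-0.0 dB), φ = 0.1°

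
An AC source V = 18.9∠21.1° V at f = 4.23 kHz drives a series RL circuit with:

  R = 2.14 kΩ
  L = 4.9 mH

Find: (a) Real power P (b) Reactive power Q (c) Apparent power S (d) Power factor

Step 1 — Angular frequency: ω = 2π·f = 2π·4230 = 2.658e+04 rad/s.
Step 2 — Component impedances:
  R: Z = R = 2140 Ω
  L: Z = jωL = j·2.658e+04·0.0049 = 0 + j130.2 Ω
Step 3 — Series combination: Z_total = R + L = 2140 + j130.2 Ω = 2144∠3.5° Ω.
Step 4 — Source phasor: V = 18.9∠21.1° V = 17.63 + j6.804 V.
Step 5 — Current: I = V / Z = 0.008402 + j0.002668 A = 0.008815∠17.6° A.
Step 6 — Complex power: S = V·I* = 0.1663 + j0.01012 VA.
Step 7 — Real power: P = Re(S) = 0.1663 W.
Step 8 — Reactive power: Q = Im(S) = 0.01012 VAR.
Step 9 — Apparent power: |S| = 0.1666 VA.
Step 10 — Power factor: PF = P/|S| = 0.9982 (lagging).

(a) P = 0.1663 W  (b) Q = 0.01012 VAR  (c) S = 0.1666 VA  (d) PF = 0.9982 (lagging)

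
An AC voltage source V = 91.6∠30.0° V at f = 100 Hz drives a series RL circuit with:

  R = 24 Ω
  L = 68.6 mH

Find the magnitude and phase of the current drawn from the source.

Step 1 — Angular frequency: ω = 2π·f = 2π·100 = 628.3 rad/s.
Step 2 — Component impedances:
  R: Z = R = 24 Ω
  L: Z = jωL = j·628.3·0.0686 = 0 + j43.1 Ω
Step 3 — Series combination: Z_total = R + L = 24 + j43.1 Ω = 49.33∠60.9° Ω.
Step 4 — Source phasor: V = 91.6∠30.0° V = 79.33 + j45.8 V.
Step 5 — Ohm's law: I = V / Z_total = (79.33 + j45.8) / (24 + j43.1) = 1.593 - j0.9532 A.
Step 6 — Convert to polar: |I| = 1.857 A, ∠I = -30.9°.

I = 1.857∠-30.9° A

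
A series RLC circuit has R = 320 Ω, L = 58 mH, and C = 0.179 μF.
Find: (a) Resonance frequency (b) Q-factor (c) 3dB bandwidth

Step 1 — Resonance condition Im(Z)=0 gives ω₀ = 1/√(LC).
Step 2 — ω₀ = 1/√(0.058·1.79e-07) = 9814 rad/s.
Step 3 — f₀ = ω₀/(2π) = 1562 Hz.
Step 4 — Series Q: Q = ω₀L/R = 9814·0.058/320 = 1.779.
Step 5 — 3dB bandwidth: Δω = ω₀/Q = 5517 rad/s; BW = Δω/(2π) = 878.1 Hz.

(a) f₀ = 1562 Hz  (b) Q = 1.779  (c) BW = 878.1 Hz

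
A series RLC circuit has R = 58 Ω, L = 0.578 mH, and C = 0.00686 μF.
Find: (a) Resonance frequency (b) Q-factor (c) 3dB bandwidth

Step 1 — Resonance: ω₀ = 1/√(LC) = 1/√(0.000578·6.86e-09) = 5.022e+05 rad/s.
Step 2 — f₀ = ω₀/(2π) = 7.993e+04 Hz.
Step 3 — Series Q: Q = ω₀L/R = 5.022e+05·0.000578/58 = 5.005.
Step 4 — Bandwidth: Δω = ω₀/Q = 1.003e+05 rad/s; BW = Δω/(2π) = 1.597e+04 Hz.

(a) f₀ = 7.993e+04 Hz  (b) Q = 5.005  (c) BW = 1.597e+04 Hz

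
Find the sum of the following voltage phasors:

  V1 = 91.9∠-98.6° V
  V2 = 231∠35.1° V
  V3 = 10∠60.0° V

Step 1 — Convert each phasor to rectangular form:
  V1 = 91.9·(cos(-98.6°) + j·sin(-98.6°)) = -13.74 - j90.87 V
  V2 = 231·(cos(35.1°) + j·sin(35.1°)) = 189 + j132.8 V
  V3 = 10·(cos(60.0°) + j·sin(60.0°)) = 5 + j8.66 V
Step 2 — Sum components: V_total = 180.3 + j50.62 V.
Step 3 — Convert to polar: |V_total| = 187.2 V, ∠V_total = 15.7°.

V_total = 187.2∠15.7° V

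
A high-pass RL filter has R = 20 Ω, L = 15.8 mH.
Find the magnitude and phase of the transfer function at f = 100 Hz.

Step 1 — Angular frequency: ω = 2π·100 = 628.3 rad/s.
Step 2 — Transfer function: H(jω) = jωL/(R + jωL).
Step 3 — Numerator jωL = j·9.927; denominator R + jωL = 20 + j9.927.
Step 4 — H = 0.1977 + j0.3982.
Step 5 — Magnitude: |H| = 0.4446 (-7.0 dB); phase: φ = 63.6°.

|H| = 0.4446 (-7.0 dB), φ = 63.6°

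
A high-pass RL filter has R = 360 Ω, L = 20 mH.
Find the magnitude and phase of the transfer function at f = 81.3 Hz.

Step 1 — Angular frequency: ω = 2π·81.3 = 510.8 rad/s.
Step 2 — Transfer function: H(jω) = jωL/(R + jωL).
Step 3 — Numerator jωL = j·10.22; denominator R + jωL = 360 + j10.22.
Step 4 — H = 0.0008047 + j0.02836.
Step 5 — Magnitude: |H| = 0.02837 (-30.9 dB); phase: φ = 88.4°.

|H| = 0.02837 (-30.9 dB), φ = 88.4°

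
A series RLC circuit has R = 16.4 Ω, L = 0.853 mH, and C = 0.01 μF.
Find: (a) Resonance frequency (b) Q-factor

Step 1 — Resonance condition Im(Z)=0 gives ω₀ = 1/√(LC).
Step 2 — ω₀ = 1/√(0.000853·1e-08) = 3.424e+05 rad/s.
Step 3 — f₀ = ω₀/(2π) = 5.449e+04 Hz.
Step 4 — Series Q: Q = ω₀L/R = 3.424e+05·0.000853/16.4 = 17.81.

(a) f₀ = 5.449e+04 Hz  (b) Q = 17.81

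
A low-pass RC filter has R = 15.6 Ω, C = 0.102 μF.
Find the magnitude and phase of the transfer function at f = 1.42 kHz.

Step 1 — Angular frequency: ω = 2π·1420 = 8922 rad/s.
Step 2 — Transfer function: H(jω) = 1/(1 + jωRC).
Step 3 — Denominator: 1 + jωRC = 1 + j·8922·15.6·1.02e-07 = 1 + j0.0142.
Step 4 — H = 0.9998 - j0.01419.
Step 5 — Magnitude: |H| = 0.9999 (-0.0 dB); phase: φ = -0.8°.

|H| = 0.9999 (-0.0 dB), φ = -0.8°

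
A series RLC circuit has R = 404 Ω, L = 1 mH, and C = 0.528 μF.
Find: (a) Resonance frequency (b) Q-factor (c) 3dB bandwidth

Step 1 — Resonance: ω₀ = 1/√(LC) = 1/√(0.001·5.28e-07) = 4.352e+04 rad/s.
Step 2 — f₀ = ω₀/(2π) = 6926 Hz.
Step 3 — Series Q: Q = ω₀L/R = 4.352e+04·0.001/404 = 0.1077.
Step 4 — Bandwidth: Δω = ω₀/Q = 4.04e+05 rad/s; BW = Δω/(2π) = 6.43e+04 Hz.

(a) f₀ = 6926 Hz  (b) Q = 0.1077  (c) BW = 6.43e+04 Hz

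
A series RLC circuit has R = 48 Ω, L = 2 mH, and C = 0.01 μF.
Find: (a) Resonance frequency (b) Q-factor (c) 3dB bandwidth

Step 1 — Resonance: ω₀ = 1/√(LC) = 1/√(0.002·1e-08) = 2.236e+05 rad/s.
Step 2 — f₀ = ω₀/(2π) = 3.559e+04 Hz.
Step 3 — Series Q: Q = ω₀L/R = 2.236e+05·0.002/48 = 9.317.
Step 4 — Bandwidth: Δω = ω₀/Q = 2.4e+04 rad/s; BW = Δω/(2π) = 3820 Hz.

(a) f₀ = 3.559e+04 Hz  (b) Q = 9.317  (c) BW = 3820 Hz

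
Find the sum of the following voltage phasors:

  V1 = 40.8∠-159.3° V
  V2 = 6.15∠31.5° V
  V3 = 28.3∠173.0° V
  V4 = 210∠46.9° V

Step 1 — Convert each phasor to rectangular form:
  V1 = 40.8·(cos(-159.3°) + j·sin(-159.3°)) = -38.17 - j14.42 V
  V2 = 6.15·(cos(31.5°) + j·sin(31.5°)) = 5.244 + j3.213 V
  V3 = 28.3·(cos(173.0°) + j·sin(173.0°)) = -28.09 + j3.449 V
  V4 = 210·(cos(46.9°) + j·sin(46.9°)) = 143.5 + j153.3 V
Step 2 — Sum components: V_total = 82.48 + j145.6 V.
Step 3 — Convert to polar: |V_total| = 167.3 V, ∠V_total = 60.5°.

V_total = 167.3∠60.5° V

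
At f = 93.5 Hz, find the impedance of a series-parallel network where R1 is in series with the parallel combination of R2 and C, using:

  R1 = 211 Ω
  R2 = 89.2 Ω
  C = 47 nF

Step 1 — Angular frequency: ω = 2π·f = 2π·93.5 = 587.5 rad/s.
Step 2 — Component impedances:
  R1: Z = R = 211 Ω
  R2: Z = R = 89.2 Ω
  C: Z = 1/(jωC) = -j/(ω·C) = 0 - j3.622e+04 Ω
Step 3 — Parallel branch: R2 || C = 1/(1/R2 + 1/C) = 89.2 - j0.2197 Ω.
Step 4 — Series with R1: Z_total = R1 + (R2 || C) = 300.2 - j0.2197 Ω = 300.2∠-0.0° Ω.

Z = 300.2 - j0.2197 Ω = 300.2∠-0.0° Ω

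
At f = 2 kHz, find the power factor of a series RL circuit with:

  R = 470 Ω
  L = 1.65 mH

Step 1 — Angular frequency: ω = 2π·f = 2π·2000 = 1.257e+04 rad/s.
Step 2 — Component impedances:
  R: Z = R = 470 Ω
  L: Z = jωL = j·1.257e+04·0.00165 = 0 + j20.73 Ω
Step 3 — Series combination: Z_total = R + L = 470 + j20.73 Ω = 470.5∠2.5° Ω.
Step 4 — Power factor: PF = cos(φ) = Re(Z)/|Z| = 470/470.46 = 0.999.
Step 5 — Type: Im(Z) = 20.73 ⇒ lagging (phase φ = 2.5°).

PF = 0.999 (lagging, φ = 2.5°)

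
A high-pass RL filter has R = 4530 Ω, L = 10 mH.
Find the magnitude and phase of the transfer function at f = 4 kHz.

Step 1 — Angular frequency: ω = 2π·4000 = 2.513e+04 rad/s.
Step 2 — Transfer function: H(jω) = jωL/(R + jωL).
Step 3 — Numerator jωL = j·251.3; denominator R + jωL = 4530 + j251.3.
Step 4 — H = 0.003069 + j0.05531.
Step 5 — Magnitude: |H| = 0.0554 (-25.1 dB); phase: φ = 86.8°.

|H| = 0.0554 (-25.1 dB), φ = 86.8°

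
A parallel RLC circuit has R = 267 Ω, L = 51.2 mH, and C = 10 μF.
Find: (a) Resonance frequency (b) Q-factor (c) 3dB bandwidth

Step 1 — Resonance: ω₀ = 1/√(LC) = 1/√(0.0512·1e-05) = 1398 rad/s.
Step 2 — f₀ = ω₀/(2π) = 222.4 Hz.
Step 3 — Parallel Q: Q = R/(ω₀L) = 267/(1398·0.0512) = 3.731.
Step 4 — Bandwidth: Δω = ω₀/Q = 374.5 rad/s; BW = Δω/(2π) = 59.61 Hz.

(a) f₀ = 222.4 Hz  (b) Q = 3.731  (c) BW = 59.61 Hz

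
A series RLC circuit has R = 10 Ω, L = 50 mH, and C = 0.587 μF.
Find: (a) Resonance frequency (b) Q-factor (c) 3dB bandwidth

Step 1 — Resonance: ω₀ = 1/√(LC) = 1/√(0.05·5.87e-07) = 5837 rad/s.
Step 2 — f₀ = ω₀/(2π) = 929 Hz.
Step 3 — Series Q: Q = ω₀L/R = 5837·0.05/10 = 29.19.
Step 4 — Bandwidth: Δω = ω₀/Q = 200 rad/s; BW = Δω/(2π) = 31.83 Hz.

(a) f₀ = 929 Hz  (b) Q = 29.19  (c) BW = 31.83 Hz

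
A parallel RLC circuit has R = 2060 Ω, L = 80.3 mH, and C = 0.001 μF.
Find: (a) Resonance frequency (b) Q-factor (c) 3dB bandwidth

Step 1 — Resonance: ω₀ = 1/√(LC) = 1/√(0.0803·1e-09) = 1.116e+05 rad/s.
Step 2 — f₀ = ω₀/(2π) = 1.776e+04 Hz.
Step 3 — Parallel Q: Q = R/(ω₀L) = 2060/(1.116e+05·0.0803) = 0.2299.
Step 4 — Bandwidth: Δω = ω₀/Q = 4.854e+05 rad/s; BW = Δω/(2π) = 7.726e+04 Hz.

(a) f₀ = 1.776e+04 Hz  (b) Q = 0.2299  (c) BW = 7.726e+04 Hz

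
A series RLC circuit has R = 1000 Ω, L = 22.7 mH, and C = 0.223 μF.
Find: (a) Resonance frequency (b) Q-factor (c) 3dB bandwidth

Step 1 — Resonance condition Im(Z)=0 gives ω₀ = 1/√(LC).
Step 2 — ω₀ = 1/√(0.0227·2.23e-07) = 1.406e+04 rad/s.
Step 3 — f₀ = ω₀/(2π) = 2237 Hz.
Step 4 — Series Q: Q = ω₀L/R = 1.406e+04·0.0227/1000 = 0.3191.
Step 5 — 3dB bandwidth: Δω = ω₀/Q = 4.405e+04 rad/s; BW = Δω/(2π) = 7011 Hz.

(a) f₀ = 2237 Hz  (b) Q = 0.3191  (c) BW = 7011 Hz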